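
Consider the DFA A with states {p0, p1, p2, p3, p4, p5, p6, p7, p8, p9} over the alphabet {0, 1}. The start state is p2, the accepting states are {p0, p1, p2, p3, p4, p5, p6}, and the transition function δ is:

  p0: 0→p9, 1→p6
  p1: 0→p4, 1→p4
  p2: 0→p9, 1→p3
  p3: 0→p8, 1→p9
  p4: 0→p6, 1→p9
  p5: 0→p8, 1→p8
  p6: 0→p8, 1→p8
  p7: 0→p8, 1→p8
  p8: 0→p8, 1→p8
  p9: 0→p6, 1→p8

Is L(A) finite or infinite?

The useful states (reachable from p2 and able to reach an accepting state) are {p2, p3, p6, p9}.
Restricted to these states the transition graph has no cycle, so every accepting path has bounded length and L is finite.

finite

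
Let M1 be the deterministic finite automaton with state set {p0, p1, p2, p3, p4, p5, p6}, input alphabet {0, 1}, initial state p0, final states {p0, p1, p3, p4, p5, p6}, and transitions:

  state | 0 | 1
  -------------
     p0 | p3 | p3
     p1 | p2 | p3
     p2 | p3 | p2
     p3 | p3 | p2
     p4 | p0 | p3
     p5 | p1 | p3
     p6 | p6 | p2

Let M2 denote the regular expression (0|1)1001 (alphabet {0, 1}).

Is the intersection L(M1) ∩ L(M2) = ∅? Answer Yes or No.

Converting the expression M2 to a DFA (subset construction, then merging equivalent states) gives the minimal DFA with states {r0, r1, r2, r3, r4, r5, r6}, start state r0, accepting states {r6} and transitions r0: 0→r1, 1→r1; r1: 0→r2, 1→r3; r2: 0→r2, 1→r2; r3: 0→r4, 1→r2; r4: 0→r5, 1→r2; r5: 0→r2, 1→r6; r6: 0→r2, 1→r2.
Exploring the product automaton M1 × M2 from the start pair (p0, r0), following both machines on each input symbol, reaches 8 state pairs: (p0, r0), (p3, r1), (p3, r2), (p2, r3), (p2, r2), (p3, r4), (p3, r5), (p2, r6).
M1 accepts in {p0, p1, p3, p4, p5, p6} and M2 accepts in {r6}; no reachable pair has both components accepting, so no string drives both machines to acceptance simultaneously and L(M1) ∩ L(M2) = ∅.
So no string is accepted by both, and the intersection is empty.

Yes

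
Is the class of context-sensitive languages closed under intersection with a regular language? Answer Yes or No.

Yes

Every regular language is context-sensitive, and context-sensitive languages are closed under intersection (an LBA runs the DFA check and then the LBA for L on the same linear tape).
So the context-sensitive languages are closed under intersection with a regular language.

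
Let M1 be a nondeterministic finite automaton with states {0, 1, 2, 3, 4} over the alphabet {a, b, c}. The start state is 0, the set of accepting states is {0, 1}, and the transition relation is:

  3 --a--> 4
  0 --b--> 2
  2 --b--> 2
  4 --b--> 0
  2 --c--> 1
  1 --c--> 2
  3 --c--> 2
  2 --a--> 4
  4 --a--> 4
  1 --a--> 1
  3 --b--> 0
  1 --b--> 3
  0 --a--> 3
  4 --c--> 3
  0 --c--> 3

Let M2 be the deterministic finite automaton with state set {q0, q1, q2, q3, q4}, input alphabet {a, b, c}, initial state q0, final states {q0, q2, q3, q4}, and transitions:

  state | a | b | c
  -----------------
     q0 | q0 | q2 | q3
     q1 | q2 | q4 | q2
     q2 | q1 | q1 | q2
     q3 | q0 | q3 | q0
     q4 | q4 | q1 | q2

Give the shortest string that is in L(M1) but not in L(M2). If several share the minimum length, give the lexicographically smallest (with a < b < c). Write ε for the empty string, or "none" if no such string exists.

The string bca is accepted by M1 but not by M2.
No shorter string lies in the difference, and bca is the lexicographically first length-3 string in L(M1) \ L(M2).

bca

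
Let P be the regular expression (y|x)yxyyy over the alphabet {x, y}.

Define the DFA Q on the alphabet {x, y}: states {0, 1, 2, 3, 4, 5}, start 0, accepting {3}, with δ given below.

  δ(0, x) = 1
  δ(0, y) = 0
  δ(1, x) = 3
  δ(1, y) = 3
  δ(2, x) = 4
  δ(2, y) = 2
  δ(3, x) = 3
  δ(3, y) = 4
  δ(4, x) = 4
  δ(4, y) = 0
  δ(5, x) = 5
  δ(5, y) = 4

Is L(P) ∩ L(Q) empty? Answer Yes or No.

Converting the expression P to a DFA (subset construction, then merging equivalent states) gives the minimal DFA with states {p0, p1, p2, p3, p4, p5, p6, p7}, start state p0, accepting states {p7} and transitions p0: x→p1, y→p1; p1: x→p2, y→p3; p2: x→p2, y→p2; p3: x→p4, y→p2; p4: x→p2, y→p5; p5: x→p2, y→p6; p6: x→p2, y→p7; p7: x→p2, y→p2.
Exploring the product automaton P × Q from the start pair (p0, 0), following both machines on each input symbol, reaches 16 state pairs: (p0, 0), (p1, 1), (p1, 0), (p2, 3), (p3, 3), (p2, 1), (p3, 0), (p2, 4), (p4, 3), (p4, 1), (p2, 0), (p5, 4), (p5, 3), (p6, 0), (p6, 4), (p7, 0).
P accepts in {p7} and Q accepts in {3}; no reachable pair has both components accepting, so no string drives both machines to acceptance simultaneously and L(P) ∩ L(Q) = ∅.
So no string is accepted by both, and the intersection is empty.

Yes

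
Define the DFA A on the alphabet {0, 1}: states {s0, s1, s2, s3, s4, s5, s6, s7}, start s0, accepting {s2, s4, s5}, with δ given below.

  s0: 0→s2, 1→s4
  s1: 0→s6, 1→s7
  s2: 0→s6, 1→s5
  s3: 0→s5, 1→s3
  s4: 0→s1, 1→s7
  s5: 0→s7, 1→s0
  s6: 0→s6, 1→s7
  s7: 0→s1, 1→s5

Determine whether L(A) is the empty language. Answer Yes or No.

No

The string 0 is accepted: the run s0 → s2 ends in the accepting state s2.
Since at least one string is accepted, L(A) is not empty.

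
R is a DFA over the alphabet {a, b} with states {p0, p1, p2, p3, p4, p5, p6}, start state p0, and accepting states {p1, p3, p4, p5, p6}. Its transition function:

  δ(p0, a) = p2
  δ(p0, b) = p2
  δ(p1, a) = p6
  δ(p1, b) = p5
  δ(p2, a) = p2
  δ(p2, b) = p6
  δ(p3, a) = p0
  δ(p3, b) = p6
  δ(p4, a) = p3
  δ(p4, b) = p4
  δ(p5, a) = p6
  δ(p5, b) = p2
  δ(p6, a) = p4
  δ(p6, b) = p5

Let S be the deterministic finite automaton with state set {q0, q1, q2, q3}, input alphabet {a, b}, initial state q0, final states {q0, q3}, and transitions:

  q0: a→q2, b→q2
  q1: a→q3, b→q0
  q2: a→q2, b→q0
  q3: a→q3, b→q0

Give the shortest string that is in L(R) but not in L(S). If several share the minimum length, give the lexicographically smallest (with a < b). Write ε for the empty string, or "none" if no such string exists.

aba

The string aba is accepted by R but not by S.
No shorter string lies in the difference, and aba is the lexicographically first length-3 string in L(R) \ L(S).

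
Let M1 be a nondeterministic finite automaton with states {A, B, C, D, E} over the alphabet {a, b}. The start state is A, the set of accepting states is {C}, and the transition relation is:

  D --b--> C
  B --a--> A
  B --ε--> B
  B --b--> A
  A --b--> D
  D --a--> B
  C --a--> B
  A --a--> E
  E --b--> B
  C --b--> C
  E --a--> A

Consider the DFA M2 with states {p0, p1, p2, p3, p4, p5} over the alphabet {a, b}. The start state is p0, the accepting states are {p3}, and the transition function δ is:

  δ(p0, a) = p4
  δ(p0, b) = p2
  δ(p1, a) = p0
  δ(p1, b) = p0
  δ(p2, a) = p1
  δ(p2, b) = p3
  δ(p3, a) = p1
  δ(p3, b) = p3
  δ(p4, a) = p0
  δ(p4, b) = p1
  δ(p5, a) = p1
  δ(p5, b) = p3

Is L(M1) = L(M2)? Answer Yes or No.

Yes

Exploring the product automaton M1 × M2 from the start pair (A, p0), following both machines on each input symbol, reaches 5 state pairs: (A, p0), (E, p4), (D, p2), (B, p1), (C, p3).
M1 accepts in {C} and M2 accepts in {p3}. In every reachable pair the two components are either both accepting — (C, p3) — or both non-accepting, so no string is accepted by exactly one of the machines: L(M1) \ L(M2) and L(M2) \ L(M1) are both empty.
Hence every string is accepted by M1 iff it is accepted by M2, and the two languages coincide.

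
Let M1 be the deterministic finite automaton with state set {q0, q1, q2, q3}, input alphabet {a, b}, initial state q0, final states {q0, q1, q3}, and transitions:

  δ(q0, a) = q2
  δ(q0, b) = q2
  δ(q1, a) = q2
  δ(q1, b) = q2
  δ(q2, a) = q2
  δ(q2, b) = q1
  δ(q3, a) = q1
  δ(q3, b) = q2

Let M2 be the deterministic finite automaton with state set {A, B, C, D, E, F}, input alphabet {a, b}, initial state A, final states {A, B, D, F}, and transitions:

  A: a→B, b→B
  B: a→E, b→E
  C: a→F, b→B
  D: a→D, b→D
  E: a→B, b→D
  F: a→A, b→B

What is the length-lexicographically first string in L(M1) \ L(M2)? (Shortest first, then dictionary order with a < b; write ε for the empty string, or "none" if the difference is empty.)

The string ab is accepted by M1 but not by M2.
No shorter string lies in the difference, and ab is the lexicographically first length-2 string in L(M1) \ L(M2).

ab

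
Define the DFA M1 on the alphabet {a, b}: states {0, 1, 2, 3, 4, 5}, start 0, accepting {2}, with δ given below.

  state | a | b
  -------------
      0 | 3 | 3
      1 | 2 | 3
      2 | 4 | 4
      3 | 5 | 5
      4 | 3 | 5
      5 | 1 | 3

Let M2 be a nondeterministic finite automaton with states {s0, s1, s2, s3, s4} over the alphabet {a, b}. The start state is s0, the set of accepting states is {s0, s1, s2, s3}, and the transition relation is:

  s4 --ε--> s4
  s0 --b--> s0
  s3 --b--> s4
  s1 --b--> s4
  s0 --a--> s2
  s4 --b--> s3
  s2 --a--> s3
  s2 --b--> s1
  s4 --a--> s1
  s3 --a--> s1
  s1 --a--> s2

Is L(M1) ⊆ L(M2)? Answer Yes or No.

Exploring the product automaton M1 × M2 from the start pair (0, s0), following both machines on each input symbol, reaches 21 state pairs: (0, s0), (3, s2), (3, s0), (5, s3), (5, s1), (5, s2), (5, s0), (1, s1), (3, s4), (1, s2), (1, s3), (3, s1), (2, s2), (2, s3), (2, s1), (5, s4), (4, s3), (4, s1), (4, s4), (4, s2), (3, s3).
M1 accepts in {2} and M2 accepts in {s0, s1, s2, s3}. The reachable pairs whose M1-component is accepting are (2, s2), (2, s3), (2, s1); in each of them the M2-component is accepting too, so the product for L(M1) \ L(M2) (M1-component accepting, M2-component rejecting) has no reachable accepting pair and the difference is empty.
Hence every string in L(M1) is also in L(M2).

Yes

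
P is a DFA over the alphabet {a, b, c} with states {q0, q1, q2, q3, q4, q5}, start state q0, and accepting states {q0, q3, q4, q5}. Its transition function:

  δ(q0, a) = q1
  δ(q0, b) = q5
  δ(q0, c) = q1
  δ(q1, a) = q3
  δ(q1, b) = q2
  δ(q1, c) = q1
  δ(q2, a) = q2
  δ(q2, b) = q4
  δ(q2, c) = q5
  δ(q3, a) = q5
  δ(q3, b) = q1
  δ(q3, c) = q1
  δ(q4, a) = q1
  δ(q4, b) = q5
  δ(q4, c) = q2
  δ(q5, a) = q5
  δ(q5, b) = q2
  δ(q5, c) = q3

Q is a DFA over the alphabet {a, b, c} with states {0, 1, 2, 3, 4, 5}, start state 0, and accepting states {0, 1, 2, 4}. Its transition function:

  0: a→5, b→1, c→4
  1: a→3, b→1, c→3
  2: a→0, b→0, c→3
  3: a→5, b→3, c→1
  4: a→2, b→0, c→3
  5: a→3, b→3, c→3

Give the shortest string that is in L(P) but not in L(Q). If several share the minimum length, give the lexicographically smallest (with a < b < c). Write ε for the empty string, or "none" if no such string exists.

aa

The string aa is accepted by P but not by Q.
No shorter string lies in the difference, and aa is the lexicographically first length-2 string in L(P) \ L(Q).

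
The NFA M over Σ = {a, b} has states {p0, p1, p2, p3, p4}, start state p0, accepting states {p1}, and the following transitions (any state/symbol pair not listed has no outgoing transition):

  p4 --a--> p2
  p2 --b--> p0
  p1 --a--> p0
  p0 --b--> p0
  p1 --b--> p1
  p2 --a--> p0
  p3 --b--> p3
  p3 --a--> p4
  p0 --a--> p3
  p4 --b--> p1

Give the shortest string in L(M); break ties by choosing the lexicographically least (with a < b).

aab

A breadth-first search from p0 reaches an accepting state first via the path p0 → p3 → p4 → p1 on input aab.
No string of length < 3 is accepted (BFS exhausts all shorter strings without reaching an accepting state), and aab is the lexicographically least accepting string of length 3.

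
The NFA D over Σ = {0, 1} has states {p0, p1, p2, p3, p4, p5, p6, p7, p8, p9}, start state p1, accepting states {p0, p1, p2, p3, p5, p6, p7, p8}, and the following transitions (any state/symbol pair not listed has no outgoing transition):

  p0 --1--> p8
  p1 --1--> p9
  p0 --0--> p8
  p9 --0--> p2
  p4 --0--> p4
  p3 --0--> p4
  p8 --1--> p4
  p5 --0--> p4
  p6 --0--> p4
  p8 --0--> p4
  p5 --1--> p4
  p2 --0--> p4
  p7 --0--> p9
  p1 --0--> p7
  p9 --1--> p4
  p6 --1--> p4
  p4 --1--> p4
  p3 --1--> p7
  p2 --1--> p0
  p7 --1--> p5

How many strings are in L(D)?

The useful subgraph on states {p0, p1, p2, p5, p7, p8, p9} is acyclic, so L(D) is finite; the longest accepting path visits 6 useful states, giving maximum string length 5.
Counting accepting paths from p1 by length: 1 of length 0, 1 of length 1, 2 of length 2, 2 of length 3, 3 of length 4, 2 of length 5. Total 11.

11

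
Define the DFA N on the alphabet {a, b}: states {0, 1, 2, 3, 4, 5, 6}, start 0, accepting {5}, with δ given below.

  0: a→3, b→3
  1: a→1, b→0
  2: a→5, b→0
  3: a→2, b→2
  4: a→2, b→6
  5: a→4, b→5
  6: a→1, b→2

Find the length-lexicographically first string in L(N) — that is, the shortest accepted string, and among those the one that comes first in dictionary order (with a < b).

aaa

A breadth-first search from 0 reaches an accepting state first via the path 0 → 3 → 2 → 5 on input aaa.
No string of length < 3 is accepted (BFS exhausts all shorter strings without reaching an accepting state), and aaa is the lexicographically least accepting string of length 3.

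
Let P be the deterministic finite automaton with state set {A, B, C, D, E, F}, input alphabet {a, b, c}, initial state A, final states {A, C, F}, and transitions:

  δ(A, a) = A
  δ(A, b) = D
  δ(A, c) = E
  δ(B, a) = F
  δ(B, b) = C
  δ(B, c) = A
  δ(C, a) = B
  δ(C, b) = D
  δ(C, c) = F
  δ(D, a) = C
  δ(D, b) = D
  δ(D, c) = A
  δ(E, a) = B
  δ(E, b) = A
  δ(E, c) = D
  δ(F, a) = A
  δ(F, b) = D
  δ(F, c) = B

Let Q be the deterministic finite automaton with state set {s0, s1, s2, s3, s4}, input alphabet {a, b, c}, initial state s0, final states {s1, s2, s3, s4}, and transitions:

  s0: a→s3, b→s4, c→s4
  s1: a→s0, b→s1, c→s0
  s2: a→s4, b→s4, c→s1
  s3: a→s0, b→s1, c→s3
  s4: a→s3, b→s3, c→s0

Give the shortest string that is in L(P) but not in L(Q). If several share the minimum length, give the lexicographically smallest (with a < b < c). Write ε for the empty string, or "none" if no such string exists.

The empty string ε is accepted by P but not by Q.
Since ε is the unique shortest string, it is the required witness.

ε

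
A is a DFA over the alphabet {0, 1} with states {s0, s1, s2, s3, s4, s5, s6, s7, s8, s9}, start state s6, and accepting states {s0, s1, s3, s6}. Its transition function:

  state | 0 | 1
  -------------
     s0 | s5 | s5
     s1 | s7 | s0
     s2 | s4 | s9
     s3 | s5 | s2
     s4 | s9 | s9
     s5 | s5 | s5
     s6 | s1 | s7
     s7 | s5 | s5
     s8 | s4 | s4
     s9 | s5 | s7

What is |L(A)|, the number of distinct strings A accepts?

The useful subgraph on states {s0, s1, s6} is acyclic, so L(A) is finite; the longest accepting path visits 3 useful states, giving maximum string length 2.
Counting accepting paths from s6 by length: 1 of length 0, 1 of length 1, 1 of length 2. Total 3.

3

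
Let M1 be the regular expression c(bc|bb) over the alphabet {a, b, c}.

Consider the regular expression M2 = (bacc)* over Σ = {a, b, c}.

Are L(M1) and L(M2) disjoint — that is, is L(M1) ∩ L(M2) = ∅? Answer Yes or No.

Converting the expression M1 to a DFA (subset construction, then merging equivalent states) gives the minimal DFA with states {r0, r1, r2, r3, r4}, start state r0, accepting states {r4} and transitions r0: a→r1, b→r1, c→r2; r1: a→r1, b→r1, c→r1; r2: a→r1, b→r3, c→r1; r3: a→r1, b→r4, c→r4; r4: a→r1, b→r1, c→r1.
Converting the expression M2 to a DFA (subset construction, then merging equivalent states) gives the minimal DFA with states {t0, t1, t2, t3, t4}, start state t0, accepting states {t0} and transitions t0: a→t1, b→t2, c→t1; t1: a→t1, b→t1, c→t1; t2: a→t3, b→t1, c→t1; t3: a→t1, b→t1, c→t4; t4: a→t1, b→t1, c→t0.
Exploring the product automaton M1 × M2 from the start pair (r0, t0), following both machines on each input symbol, reaches 9 state pairs: (r0, t0), (r1, t1), (r1, t2), (r2, t1), (r1, t3), (r3, t1), (r1, t4), (r4, t1), (r1, t0).
M1 accepts in {r4} and M2 accepts in {t0}; no reachable pair has both components accepting, so no string drives both machines to acceptance simultaneously and L(M1) ∩ L(M2) = ∅.
So no string is accepted by both, and the intersection is empty.

Yes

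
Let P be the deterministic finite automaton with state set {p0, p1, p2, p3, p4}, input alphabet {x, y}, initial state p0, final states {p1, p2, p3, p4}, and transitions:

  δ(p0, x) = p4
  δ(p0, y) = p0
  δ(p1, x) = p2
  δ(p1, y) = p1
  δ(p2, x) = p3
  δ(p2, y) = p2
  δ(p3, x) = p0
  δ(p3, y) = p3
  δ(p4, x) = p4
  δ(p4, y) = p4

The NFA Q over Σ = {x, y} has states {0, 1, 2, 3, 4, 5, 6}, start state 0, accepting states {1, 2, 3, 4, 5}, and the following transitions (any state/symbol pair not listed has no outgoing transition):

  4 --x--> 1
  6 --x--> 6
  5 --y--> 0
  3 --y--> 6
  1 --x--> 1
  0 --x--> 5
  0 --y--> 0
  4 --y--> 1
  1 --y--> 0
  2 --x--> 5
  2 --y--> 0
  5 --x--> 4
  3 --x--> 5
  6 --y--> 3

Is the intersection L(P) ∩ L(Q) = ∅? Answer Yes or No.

No

The string x is accepted by both P and Q.
Hence L(P) ∩ L(Q) ≠ ∅.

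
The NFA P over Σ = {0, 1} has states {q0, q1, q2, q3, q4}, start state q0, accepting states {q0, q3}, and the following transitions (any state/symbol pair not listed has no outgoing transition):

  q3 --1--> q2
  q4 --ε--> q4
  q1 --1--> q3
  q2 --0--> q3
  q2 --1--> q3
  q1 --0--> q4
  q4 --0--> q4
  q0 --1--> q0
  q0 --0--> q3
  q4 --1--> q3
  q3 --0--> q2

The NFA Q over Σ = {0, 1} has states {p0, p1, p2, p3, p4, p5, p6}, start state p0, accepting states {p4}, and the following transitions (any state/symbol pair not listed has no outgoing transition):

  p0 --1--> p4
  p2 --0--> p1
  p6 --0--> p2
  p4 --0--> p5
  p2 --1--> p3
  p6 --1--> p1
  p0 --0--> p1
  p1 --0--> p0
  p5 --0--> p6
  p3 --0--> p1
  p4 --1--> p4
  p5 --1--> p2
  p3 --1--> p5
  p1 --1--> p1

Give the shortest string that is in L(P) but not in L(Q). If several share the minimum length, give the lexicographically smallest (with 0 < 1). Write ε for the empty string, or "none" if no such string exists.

ε

The empty string ε is accepted by P but not by Q.
Since ε is the unique shortest string, it is the required witness.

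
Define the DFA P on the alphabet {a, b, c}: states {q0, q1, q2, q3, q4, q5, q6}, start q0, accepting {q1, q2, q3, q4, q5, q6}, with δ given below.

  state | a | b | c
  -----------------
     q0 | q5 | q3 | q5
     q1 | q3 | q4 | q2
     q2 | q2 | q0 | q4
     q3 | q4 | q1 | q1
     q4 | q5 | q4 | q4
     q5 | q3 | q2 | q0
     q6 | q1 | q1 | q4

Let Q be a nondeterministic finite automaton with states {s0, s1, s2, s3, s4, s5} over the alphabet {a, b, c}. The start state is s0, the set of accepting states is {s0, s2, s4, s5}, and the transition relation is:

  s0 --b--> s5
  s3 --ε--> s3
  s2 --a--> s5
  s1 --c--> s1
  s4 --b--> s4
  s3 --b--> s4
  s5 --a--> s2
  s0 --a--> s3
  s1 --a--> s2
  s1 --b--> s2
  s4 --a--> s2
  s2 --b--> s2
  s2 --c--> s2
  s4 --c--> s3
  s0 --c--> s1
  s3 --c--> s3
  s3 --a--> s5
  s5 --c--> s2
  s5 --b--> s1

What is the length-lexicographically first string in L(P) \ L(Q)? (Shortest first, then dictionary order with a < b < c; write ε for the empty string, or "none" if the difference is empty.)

The string a is accepted by P but not by Q.
No shorter string lies in the difference, and a is the lexicographically first length-1 string in L(P) \ L(Q).

a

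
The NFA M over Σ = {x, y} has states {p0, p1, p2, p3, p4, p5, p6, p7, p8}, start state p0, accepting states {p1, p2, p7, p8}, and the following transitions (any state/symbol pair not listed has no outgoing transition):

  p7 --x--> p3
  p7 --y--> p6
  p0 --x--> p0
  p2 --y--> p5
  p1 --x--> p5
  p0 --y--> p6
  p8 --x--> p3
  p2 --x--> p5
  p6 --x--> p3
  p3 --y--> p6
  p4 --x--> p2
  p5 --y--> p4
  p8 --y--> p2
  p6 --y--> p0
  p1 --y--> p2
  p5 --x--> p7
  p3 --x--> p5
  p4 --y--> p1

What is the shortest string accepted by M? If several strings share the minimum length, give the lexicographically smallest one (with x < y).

yxxx

A breadth-first search from p0 reaches an accepting state first via the path p0 → p6 → p3 → p5 → p7 on input yxxx.
No string of length < 4 is accepted (BFS exhausts all shorter strings without reaching an accepting state), and yxxx is the lexicographically least accepting string of length 4.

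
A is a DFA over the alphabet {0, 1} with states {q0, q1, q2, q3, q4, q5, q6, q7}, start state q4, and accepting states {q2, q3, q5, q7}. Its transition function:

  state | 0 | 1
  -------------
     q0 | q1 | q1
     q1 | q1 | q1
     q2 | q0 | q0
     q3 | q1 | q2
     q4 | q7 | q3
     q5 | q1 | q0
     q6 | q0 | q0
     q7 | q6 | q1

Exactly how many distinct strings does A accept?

3

The useful subgraph on states {q2, q3, q4, q7} is acyclic, so L(A) is finite; the longest accepting path visits 3 useful states, giving maximum string length 2.
Counting accepting paths from q4 by length: 2 of length 1, 1 of length 2. Total 3.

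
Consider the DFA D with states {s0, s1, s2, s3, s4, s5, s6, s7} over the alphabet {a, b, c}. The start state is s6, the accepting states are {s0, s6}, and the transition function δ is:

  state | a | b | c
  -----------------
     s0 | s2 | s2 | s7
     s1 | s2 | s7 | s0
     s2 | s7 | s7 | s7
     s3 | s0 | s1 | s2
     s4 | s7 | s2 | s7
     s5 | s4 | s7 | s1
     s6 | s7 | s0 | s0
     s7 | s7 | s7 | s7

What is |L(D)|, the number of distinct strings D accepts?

3

The useful subgraph on states {s0, s6} is acyclic, so L(D) is finite; the longest accepting path visits 2 useful states, giving maximum string length 1.
Counting accepting paths from s6 by length: 1 of length 0, 2 of length 1. Total 3.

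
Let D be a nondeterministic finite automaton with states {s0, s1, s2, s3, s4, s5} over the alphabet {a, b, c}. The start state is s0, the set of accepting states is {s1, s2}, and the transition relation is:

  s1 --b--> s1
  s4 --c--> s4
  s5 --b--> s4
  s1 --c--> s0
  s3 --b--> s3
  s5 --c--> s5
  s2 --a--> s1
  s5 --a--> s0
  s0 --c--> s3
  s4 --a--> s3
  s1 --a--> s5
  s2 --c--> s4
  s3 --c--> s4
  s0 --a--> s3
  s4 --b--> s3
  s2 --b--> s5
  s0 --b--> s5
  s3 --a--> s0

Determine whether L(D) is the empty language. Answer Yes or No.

The states reachable from the start state are {s0, s3, s4, s5}.
None of the accepting states {s1, s2} is reachable, so no string is accepted and L(D) = ∅.

Yes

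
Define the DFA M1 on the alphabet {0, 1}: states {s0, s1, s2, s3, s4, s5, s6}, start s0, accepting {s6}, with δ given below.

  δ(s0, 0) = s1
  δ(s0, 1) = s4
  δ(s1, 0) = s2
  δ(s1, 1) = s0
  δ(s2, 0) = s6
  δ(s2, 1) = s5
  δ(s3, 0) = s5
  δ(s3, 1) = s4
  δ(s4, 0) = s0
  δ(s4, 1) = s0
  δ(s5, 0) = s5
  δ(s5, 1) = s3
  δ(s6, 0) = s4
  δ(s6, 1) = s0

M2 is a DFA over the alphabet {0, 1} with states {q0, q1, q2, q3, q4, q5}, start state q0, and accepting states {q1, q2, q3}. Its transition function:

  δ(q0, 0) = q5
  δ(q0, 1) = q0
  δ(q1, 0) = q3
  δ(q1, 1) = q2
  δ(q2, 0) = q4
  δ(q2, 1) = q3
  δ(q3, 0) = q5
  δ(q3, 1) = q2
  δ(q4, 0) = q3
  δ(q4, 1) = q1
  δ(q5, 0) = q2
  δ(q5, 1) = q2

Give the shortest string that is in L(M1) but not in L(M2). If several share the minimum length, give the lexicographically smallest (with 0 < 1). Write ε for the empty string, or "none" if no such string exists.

The string 000 is accepted by M1 but not by M2.
No shorter string lies in the difference, and 000 is the lexicographically first length-3 string in L(M1) \ L(M2).

000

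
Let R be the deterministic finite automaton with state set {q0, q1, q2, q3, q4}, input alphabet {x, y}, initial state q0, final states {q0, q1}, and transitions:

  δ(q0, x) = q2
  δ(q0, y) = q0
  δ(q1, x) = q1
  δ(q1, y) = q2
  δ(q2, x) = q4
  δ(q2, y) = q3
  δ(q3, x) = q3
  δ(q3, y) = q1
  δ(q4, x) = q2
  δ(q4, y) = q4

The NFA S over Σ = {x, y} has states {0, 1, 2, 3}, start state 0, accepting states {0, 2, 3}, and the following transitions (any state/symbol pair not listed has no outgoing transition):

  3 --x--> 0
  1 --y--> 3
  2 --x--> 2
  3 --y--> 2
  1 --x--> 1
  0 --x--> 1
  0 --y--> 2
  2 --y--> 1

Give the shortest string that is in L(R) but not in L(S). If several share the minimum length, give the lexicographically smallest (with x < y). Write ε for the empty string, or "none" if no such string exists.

yy

The string yy is accepted by R but not by S.
No shorter string lies in the difference, and yy is the lexicographically first length-2 string in L(R) \ L(S).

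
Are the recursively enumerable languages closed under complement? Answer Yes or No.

If both L and its complement were r.e., running the two recognisers in parallel would decide L, so L would be recursive; but there are r.e. languages that are not recursive (e.g. the halting problem), and their complements are therefore not r.e.

No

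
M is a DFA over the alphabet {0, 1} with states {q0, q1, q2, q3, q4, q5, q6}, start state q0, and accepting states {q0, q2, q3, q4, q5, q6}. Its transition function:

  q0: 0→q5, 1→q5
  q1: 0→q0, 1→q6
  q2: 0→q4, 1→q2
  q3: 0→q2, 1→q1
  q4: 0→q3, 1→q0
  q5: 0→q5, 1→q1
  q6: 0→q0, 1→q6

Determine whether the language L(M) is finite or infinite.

State q0 is reachable from the start and can reach an accepting state, and it lies on the cycle q0 → q5 → q1 → q0.
Traversing that cycle any number of times yields accepted strings of unbounded length, so the language is infinite.

infinite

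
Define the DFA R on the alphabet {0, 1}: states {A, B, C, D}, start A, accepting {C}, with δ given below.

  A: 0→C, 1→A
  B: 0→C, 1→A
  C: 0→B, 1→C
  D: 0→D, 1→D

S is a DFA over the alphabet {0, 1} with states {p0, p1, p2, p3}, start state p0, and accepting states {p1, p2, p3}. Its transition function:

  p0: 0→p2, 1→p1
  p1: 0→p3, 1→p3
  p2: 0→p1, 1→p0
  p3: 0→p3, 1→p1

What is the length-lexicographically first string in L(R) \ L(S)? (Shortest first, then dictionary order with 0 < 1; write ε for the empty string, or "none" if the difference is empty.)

01

The string 01 is accepted by R but not by S.
No shorter string lies in the difference, and 01 is the lexicographically first length-2 string in L(R) \ L(S).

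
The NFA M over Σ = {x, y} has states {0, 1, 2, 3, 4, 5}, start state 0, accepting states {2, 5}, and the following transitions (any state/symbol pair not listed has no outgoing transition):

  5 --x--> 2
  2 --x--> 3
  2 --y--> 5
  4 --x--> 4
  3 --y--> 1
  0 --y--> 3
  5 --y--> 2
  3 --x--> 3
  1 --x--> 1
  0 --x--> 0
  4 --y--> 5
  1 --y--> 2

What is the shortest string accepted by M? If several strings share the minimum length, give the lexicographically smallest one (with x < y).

yyy

A breadth-first search from 0 reaches an accepting state first via the path 0 → 3 → 1 → 2 on input yyy.
No string of length < 3 is accepted (BFS exhausts all shorter strings without reaching an accepting state), and yyy is the lexicographically least accepting string of length 3.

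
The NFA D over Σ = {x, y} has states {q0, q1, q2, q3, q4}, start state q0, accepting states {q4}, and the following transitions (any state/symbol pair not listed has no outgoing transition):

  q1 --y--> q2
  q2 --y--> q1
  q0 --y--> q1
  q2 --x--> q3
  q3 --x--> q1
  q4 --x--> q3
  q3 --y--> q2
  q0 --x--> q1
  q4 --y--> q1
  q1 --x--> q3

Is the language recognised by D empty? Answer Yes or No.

The states reachable from the start state are {q0, q1, q2, q3}.
None of the accepting states {q4} is reachable, so no string is accepted and L(D) = ∅.

Yes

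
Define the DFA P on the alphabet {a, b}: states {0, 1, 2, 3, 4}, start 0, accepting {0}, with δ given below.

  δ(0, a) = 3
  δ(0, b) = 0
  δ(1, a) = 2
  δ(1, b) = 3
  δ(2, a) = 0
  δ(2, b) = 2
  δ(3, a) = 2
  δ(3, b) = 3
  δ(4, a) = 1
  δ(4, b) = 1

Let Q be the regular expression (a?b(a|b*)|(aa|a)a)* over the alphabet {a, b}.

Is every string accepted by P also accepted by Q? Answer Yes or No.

Yes

Converting the expression Q to a DFA (subset construction, then merging equivalent states) gives the minimal DFA with states {q0, q1, q2}, start state q0, accepting states {q0, q2} and transitions q0: a→q1, b→q2; q1: a→q2, b→q2; q2: a→q2, b→q2.
Exploring the product automaton P × Q from the start pair (0, q0), following both machines on each input symbol, reaches 5 state pairs: (0, q0), (3, q1), (0, q2), (2, q2), (3, q2).
P accepts in {0} and Q accepts in {q0, q2}. The reachable pairs whose P-component is accepting are (0, q0), (0, q2); in each of them the Q-component is accepting too, so the product for L(P) \ L(Q) (P-component accepting, Q-component rejecting) has no reachable accepting pair and the difference is empty.
Hence every string in L(P) is also in L(Q).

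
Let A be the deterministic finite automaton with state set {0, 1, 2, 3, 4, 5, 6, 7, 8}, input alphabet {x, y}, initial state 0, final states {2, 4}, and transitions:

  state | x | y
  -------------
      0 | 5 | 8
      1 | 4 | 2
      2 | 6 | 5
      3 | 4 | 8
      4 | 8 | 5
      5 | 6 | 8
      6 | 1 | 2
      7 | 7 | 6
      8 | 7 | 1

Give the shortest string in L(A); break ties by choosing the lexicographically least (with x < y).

A breadth-first search from 0 reaches an accepting state first via the path 0 → 5 → 6 → 2 on input xxy.
No string of length < 3 is accepted (BFS exhausts all shorter strings without reaching an accepting state), and xxy is the lexicographically least accepting string of length 3.

xxy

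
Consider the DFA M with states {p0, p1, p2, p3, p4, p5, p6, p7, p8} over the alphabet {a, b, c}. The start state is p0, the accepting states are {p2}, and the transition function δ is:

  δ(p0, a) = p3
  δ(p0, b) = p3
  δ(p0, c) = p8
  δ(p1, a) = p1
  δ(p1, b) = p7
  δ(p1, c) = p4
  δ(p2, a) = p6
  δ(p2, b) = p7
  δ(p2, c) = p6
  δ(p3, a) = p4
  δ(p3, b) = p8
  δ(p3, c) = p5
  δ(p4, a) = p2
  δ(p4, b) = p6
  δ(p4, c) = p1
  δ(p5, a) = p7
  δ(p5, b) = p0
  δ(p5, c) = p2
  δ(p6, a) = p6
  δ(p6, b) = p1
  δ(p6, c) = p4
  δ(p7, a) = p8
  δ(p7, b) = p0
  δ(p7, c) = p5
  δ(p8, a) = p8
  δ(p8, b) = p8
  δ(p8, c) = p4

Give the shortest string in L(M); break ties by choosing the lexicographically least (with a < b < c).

aaa

A breadth-first search from p0 reaches an accepting state first via the path p0 → p3 → p4 → p2 on input aaa.
No string of length < 3 is accepted (BFS exhausts all shorter strings without reaching an accepting state), and aaa is the lexicographically least accepting string of length 3.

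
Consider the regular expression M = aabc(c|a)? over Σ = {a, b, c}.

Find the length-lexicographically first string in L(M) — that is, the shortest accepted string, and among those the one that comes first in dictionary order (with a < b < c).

aabc

By inspection of the expression, no string of length less than 4 matches, and aabc is the lexicographically first match of length 4.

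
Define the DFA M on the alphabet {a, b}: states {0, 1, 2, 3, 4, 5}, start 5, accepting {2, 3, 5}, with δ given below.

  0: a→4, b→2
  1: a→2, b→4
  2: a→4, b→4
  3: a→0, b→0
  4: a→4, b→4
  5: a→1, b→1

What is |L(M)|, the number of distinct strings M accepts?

3

The useful subgraph on states {1, 2, 5} is acyclic, so L(M) is finite; the longest accepting path visits 3 useful states, giving maximum string length 2.
Counting accepting paths from 5 by length: 1 of length 0, 2 of length 2. Total 3.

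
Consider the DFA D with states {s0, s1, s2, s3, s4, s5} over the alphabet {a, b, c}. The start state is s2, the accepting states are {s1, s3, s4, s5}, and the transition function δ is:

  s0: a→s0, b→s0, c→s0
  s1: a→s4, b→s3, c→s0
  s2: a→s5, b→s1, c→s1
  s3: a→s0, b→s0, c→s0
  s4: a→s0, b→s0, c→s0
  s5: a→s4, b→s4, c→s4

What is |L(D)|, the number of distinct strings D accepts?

The useful subgraph on states {s1, s2, s3, s4, s5} is acyclic, so L(D) is finite; the longest accepting path visits 3 useful states, giving maximum string length 2.
Counting accepting paths from s2 by length: 3 of length 1, 7 of length 2. Total 10.

10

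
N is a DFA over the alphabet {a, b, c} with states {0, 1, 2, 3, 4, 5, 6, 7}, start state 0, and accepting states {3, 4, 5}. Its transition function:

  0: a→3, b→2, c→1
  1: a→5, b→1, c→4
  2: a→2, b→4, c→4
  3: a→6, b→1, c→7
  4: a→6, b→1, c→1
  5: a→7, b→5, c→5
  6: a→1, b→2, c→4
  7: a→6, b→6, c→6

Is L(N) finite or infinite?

State 1 is reachable from the start and can reach an accepting state, and it lies on the cycle 1 → 1.
Traversing that cycle any number of times yields accepted strings of unbounded length, so the language is infinite.

infinite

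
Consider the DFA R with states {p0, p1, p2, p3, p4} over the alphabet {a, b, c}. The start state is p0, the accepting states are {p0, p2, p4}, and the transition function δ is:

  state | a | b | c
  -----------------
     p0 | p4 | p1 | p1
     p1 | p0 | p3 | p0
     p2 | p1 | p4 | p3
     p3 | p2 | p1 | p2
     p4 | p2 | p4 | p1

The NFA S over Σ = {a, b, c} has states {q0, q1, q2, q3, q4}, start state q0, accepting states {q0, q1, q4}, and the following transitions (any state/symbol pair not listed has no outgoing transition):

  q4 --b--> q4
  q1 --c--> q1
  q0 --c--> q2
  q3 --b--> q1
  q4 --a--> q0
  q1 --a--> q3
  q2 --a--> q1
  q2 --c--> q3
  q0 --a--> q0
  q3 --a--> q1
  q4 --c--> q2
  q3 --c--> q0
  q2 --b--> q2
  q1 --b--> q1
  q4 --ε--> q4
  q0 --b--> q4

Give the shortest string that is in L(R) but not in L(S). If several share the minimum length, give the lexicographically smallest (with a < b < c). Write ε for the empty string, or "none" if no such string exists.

The string bc is accepted by R but not by S.
No shorter string lies in the difference, and bc is the lexicographically first length-2 string in L(R) \ L(S).

bc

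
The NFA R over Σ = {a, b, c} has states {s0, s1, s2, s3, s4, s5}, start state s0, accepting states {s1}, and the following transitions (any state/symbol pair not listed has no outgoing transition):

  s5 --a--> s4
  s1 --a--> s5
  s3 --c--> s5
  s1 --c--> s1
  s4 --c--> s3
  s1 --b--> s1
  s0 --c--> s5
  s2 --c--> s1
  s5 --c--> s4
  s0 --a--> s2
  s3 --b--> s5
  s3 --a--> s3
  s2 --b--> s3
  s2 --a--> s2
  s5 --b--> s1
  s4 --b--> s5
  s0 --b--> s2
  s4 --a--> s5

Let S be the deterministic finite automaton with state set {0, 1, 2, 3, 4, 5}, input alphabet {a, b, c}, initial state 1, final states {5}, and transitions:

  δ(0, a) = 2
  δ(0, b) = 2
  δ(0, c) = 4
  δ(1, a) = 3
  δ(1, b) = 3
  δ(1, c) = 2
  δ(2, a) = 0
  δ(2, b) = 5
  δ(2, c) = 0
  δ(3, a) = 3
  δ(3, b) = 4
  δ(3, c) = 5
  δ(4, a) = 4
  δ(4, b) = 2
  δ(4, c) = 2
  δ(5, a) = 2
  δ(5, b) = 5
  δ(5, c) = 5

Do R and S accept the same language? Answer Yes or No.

Yes

Exploring the product automaton R × S from the start pair (s0, 1), following both machines on each input symbol, reaches 6 state pairs: (s0, 1), (s2, 3), (s5, 2), (s3, 4), (s1, 5), (s4, 0).
R accepts in {s1} and S accepts in {5}. In every reachable pair the two components are either both accepting — (s1, 5) — or both non-accepting, so no string is accepted by exactly one of the machines: L(R) \ L(S) and L(S) \ L(R) are both empty.
Hence every string is accepted by R iff it is accepted by S, and the two languages coincide.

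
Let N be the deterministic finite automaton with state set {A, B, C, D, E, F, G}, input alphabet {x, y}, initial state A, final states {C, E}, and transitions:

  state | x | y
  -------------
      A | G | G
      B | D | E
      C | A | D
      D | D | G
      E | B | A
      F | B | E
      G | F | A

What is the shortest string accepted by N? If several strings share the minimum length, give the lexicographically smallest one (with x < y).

xxy

A breadth-first search from A reaches an accepting state first via the path A → G → F → E on input xxy.
No string of length < 3 is accepted (BFS exhausts all shorter strings without reaching an accepting state), and xxy is the lexicographically least accepting string of length 3.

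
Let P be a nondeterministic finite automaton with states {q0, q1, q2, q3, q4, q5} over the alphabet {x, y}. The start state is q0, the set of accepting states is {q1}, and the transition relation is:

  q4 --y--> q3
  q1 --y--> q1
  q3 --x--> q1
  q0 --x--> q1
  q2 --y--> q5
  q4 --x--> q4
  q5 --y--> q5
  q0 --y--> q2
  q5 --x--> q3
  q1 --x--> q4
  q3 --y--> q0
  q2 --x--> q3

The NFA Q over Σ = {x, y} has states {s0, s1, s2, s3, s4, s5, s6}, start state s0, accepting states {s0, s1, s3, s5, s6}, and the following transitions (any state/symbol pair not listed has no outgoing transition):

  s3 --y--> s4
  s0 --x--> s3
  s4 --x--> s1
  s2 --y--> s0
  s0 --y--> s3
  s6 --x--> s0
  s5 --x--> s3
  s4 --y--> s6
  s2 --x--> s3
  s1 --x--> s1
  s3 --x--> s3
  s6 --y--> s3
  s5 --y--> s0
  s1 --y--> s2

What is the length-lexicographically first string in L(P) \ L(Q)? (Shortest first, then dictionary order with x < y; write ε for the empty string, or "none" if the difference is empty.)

The string xy is accepted by P but not by Q.
No shorter string lies in the difference, and xy is the lexicographically first length-2 string in L(P) \ L(Q).

xy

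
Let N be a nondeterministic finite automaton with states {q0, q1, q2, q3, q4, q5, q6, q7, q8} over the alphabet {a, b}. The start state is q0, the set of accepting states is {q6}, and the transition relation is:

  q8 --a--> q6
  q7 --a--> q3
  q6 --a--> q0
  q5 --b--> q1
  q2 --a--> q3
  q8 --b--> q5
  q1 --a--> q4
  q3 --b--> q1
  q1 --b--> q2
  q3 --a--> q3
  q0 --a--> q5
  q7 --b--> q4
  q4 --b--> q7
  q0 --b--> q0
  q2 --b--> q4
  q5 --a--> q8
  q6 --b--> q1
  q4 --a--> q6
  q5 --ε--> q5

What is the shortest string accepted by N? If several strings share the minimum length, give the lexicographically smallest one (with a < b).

A breadth-first search from q0 reaches an accepting state first via the path q0 → q5 → q8 → q6 on input aaa.
No string of length < 3 is accepted (BFS exhausts all shorter strings without reaching an accepting state), and aaa is the lexicographically least accepting string of length 3.

aaa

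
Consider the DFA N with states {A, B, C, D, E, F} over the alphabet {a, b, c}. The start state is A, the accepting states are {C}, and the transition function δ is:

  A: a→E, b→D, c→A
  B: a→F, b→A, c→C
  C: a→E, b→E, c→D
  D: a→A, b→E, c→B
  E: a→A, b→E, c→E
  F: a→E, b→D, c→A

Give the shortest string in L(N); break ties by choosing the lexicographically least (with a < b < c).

bcc

A breadth-first search from A reaches an accepting state first via the path A → D → B → C on input bcc.
No string of length < 3 is accepted (BFS exhausts all shorter strings without reaching an accepting state), and bcc is the lexicographically least accepting string of length 3.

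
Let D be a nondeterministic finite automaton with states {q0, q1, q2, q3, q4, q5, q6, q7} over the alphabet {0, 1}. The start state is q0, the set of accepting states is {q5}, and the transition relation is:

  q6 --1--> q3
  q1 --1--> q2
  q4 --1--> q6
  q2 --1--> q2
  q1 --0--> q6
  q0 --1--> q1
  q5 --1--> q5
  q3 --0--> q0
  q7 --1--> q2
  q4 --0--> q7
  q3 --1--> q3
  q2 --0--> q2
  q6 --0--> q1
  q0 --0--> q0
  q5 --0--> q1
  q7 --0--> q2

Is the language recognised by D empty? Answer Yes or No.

The states reachable from the start state are {q0, q1, q2, q3, q6}.
None of the accepting states {q5} is reachable, so no string is accepted and L(D) = ∅.

Yes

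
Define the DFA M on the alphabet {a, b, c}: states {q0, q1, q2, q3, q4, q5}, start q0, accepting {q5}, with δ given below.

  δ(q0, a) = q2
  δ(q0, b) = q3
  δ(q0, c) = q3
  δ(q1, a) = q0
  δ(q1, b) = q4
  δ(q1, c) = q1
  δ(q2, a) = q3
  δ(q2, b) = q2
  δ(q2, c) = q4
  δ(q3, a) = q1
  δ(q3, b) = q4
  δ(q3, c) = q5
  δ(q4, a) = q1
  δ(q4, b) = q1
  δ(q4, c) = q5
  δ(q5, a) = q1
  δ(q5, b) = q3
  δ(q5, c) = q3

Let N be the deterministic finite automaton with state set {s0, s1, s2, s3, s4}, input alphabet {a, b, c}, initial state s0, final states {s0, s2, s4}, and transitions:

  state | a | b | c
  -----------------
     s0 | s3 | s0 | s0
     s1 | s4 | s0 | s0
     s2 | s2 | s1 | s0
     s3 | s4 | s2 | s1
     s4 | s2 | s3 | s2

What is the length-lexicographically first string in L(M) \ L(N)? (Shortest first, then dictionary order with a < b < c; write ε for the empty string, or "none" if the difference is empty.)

aabc

The string aabc is accepted by M but not by N.
No shorter string lies in the difference, and aabc is the lexicographically first length-4 string in L(M) \ L(N).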